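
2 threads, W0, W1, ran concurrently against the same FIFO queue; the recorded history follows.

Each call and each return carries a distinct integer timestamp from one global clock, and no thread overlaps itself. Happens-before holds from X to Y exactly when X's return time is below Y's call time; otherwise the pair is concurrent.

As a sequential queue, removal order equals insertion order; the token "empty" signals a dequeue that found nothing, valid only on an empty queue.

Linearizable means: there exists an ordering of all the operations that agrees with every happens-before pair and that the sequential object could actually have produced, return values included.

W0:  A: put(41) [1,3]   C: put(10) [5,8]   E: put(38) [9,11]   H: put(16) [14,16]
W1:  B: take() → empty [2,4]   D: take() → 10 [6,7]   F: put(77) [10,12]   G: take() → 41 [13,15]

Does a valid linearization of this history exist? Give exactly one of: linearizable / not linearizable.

not linearizable

cut after 6 events: linearizable; cut after 7 events (D responds, time 7): not linearizable
checked exhaustively: 2 real-time-consistent orders of 3 completed operations, zero legal FIFO queue replays
completion choices over the 1 pending operation (C) were checked; none helps
one such order, A, B, D (pending dropped), breaks at step 2 where B take() → empty is illegal
one such order, B, A, D (pending dropped), breaks at step 3 where D take() → 10 is illegal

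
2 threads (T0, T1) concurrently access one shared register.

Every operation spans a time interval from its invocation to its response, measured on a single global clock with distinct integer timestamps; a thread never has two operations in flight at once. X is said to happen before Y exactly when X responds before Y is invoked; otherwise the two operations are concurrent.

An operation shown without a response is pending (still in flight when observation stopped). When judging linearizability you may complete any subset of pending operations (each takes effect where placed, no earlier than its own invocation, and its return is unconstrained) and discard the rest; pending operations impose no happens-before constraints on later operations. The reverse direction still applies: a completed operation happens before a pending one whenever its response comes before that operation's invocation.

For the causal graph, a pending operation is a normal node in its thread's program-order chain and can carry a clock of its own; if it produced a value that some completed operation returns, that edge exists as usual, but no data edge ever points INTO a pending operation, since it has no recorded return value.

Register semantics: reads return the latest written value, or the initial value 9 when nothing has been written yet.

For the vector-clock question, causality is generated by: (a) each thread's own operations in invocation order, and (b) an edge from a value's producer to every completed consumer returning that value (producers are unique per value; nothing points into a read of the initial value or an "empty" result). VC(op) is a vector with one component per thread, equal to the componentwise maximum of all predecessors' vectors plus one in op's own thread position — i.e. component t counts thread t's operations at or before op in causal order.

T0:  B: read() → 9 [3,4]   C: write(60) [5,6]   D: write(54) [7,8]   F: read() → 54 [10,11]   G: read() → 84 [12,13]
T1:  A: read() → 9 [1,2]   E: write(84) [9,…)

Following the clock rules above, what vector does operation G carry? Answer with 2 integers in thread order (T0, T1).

(5, 2)

no predecessors for A (invoked 1): T1 increments from zero → (0, 1)
no predecessors for B (invoked 3): T0 increments from zero → (1, 0)
invoked at 9, E merges VC(A)=(0, 1) and bumps T1's slot → (0, 2)
invoked at 5, C merges VC(B)=(1, 0) and bumps T0's slot → (2, 0)
invoked at 7, D merges VC(C)=(2, 0) and bumps T0's slot → (3, 0)
invoked at 10, F merges VC(D)=(3, 0) and bumps T0's slot → (4, 0)
invoked at 12, G merges VC(E)=(0, 2), VC(F)=(4, 0) and bumps T0's slot → (5, 2)
target: VC(G) = (5, 2)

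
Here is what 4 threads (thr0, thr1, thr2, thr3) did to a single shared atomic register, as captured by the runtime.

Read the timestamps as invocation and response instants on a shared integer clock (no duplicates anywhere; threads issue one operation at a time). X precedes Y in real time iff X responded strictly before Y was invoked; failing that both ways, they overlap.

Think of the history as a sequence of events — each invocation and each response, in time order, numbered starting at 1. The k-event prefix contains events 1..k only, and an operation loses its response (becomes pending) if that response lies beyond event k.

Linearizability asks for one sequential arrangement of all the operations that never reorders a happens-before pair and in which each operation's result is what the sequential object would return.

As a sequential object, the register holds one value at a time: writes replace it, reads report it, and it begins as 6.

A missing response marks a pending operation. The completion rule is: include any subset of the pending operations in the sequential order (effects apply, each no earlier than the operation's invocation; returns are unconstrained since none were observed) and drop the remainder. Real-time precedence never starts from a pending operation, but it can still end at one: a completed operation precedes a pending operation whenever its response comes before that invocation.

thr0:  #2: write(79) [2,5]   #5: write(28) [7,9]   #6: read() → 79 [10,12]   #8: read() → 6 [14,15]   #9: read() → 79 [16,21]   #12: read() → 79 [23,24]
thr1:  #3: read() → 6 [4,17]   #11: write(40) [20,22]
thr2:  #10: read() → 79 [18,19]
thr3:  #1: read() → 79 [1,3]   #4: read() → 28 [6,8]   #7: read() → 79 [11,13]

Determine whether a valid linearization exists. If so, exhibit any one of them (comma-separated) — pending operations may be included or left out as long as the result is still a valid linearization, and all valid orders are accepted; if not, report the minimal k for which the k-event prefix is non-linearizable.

the violation lands at event 12, #6's response at time 12: events 1..11 linearize, events 1..12 do not
4 orders of the 5 completed atomic register ops respect real time; none is legal
every completion of the 2 pending operations (#3, #7) was checked; none linearizes
for example #1, #2, #4, #5, #6 (pending dropped) fails at step 1: #1 read() → 79 is not legal there
for example #1, #2, #5, #4, #6 (pending dropped) fails at step 1: #1 read() → 79 is not legal there

not linearizable — minimal violating prefix: 12 events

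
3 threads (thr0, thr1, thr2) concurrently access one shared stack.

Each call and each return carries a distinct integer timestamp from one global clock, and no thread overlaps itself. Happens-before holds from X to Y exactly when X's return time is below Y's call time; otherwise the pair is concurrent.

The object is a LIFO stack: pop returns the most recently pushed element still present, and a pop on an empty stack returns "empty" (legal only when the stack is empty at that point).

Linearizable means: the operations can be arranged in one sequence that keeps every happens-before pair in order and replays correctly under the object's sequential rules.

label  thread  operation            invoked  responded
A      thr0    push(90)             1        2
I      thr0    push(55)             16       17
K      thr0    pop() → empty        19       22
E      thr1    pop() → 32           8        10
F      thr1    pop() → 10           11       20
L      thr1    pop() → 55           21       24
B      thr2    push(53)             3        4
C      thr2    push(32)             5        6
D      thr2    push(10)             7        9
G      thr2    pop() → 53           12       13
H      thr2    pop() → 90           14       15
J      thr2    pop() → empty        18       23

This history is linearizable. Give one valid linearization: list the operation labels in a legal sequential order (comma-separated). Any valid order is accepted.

A, B, C, E, D, F, G, H, I, L, J, K

1. A push(90), leaving stack <90>
2. B push(53), leaving stack <90,53>
3. C push(32), leaving stack <90,53,32>
4. E pop() → 32, leaving stack <90,53>
5. D push(10), leaving stack <90,53,10>
6. F pop() → 10, leaving stack <90,53>
7. G pop() → 53, leaving stack <90>
8. H pop() → 90, leaving stack <>
9. I push(55), leaving stack <55>
10. L pop() → 55, leaving stack <>
11. J pop() → empty, leaving stack <>
12. K pop() → empty, leaving stack <>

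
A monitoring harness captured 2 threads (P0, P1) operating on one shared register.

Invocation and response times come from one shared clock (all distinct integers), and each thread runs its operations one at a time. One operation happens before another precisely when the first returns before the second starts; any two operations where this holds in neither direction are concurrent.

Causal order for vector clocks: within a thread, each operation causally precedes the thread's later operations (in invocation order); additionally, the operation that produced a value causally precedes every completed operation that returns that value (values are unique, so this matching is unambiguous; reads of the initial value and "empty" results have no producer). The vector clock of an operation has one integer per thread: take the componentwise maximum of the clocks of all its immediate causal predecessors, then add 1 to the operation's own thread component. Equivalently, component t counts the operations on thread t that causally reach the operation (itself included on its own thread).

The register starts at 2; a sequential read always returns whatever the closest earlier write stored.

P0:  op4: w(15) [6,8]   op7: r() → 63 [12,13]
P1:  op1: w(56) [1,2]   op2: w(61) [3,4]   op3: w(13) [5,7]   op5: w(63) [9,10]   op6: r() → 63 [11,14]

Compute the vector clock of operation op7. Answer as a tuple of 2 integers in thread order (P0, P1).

VC(op1, invoked at 1): no causal predecessors; +1 on P1 → (0, 1)
VC(op4, invoked at 6): no causal predecessors; +1 on P0 → (1, 0)
invoked at 3, op2 merges VC(op1)=(0, 1) and bumps P1's slot → (0, 2)
invoked at 5, op3 merges VC(op2)=(0, 2) and bumps P1's slot → (0, 3)
invoked at 9, op5 merges VC(op3)=(0, 3) and bumps P1's slot → (0, 4)
invoked at 11, op6 merges VC(op5)=(0, 4) and bumps P1's slot → (0, 5)
invoked at 12, op7 merges VC(op4)=(1, 0), VC(op5)=(0, 4) and bumps P0's slot → (2, 4)
target: VC(op7) = (2, 4)

(2, 4)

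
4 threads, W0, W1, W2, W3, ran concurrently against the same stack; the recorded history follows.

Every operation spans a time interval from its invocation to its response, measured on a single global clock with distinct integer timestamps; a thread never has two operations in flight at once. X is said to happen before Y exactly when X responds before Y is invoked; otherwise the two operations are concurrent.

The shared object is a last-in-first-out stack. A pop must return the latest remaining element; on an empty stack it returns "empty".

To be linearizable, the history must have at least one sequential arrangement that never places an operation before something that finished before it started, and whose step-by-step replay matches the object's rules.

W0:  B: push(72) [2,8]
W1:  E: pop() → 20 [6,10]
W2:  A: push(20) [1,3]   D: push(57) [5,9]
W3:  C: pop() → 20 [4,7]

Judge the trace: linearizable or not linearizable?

prefix check: 1..9 passes, 1..10 fails once E's time-10 response joins
checked exhaustively: 30 real-time-consistent orders of 5 completed operations, zero legal stack replays
one such order, A, B, C, D, E, breaks at step 3 where C pop() → 20 is illegal
one such order, A, B, C, E, D, breaks at step 3 where C pop() → 20 is illegal

not linearizable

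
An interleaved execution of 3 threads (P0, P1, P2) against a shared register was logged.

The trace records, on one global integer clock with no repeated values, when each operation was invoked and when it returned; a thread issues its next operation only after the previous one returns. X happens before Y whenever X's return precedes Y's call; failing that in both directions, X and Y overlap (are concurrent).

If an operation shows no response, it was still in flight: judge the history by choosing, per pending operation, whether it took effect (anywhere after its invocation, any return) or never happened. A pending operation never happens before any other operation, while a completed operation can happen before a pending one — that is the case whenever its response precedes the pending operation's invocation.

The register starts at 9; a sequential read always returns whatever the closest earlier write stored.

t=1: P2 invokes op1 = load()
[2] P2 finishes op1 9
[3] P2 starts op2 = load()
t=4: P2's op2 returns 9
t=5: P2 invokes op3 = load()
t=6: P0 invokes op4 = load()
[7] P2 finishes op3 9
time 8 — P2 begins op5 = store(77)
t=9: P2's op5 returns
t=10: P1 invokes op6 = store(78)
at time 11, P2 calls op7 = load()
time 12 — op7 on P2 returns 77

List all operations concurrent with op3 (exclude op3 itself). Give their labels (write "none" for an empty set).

op3 runs from 5 to 7; window-overlapping ops are concurrent
op1 [1,2]: before
op2 [3,4]: before
op4 [6,…): concurrent
op5 [8,9]: after
op6 [10,…): after
op7 [11,12]: after

op4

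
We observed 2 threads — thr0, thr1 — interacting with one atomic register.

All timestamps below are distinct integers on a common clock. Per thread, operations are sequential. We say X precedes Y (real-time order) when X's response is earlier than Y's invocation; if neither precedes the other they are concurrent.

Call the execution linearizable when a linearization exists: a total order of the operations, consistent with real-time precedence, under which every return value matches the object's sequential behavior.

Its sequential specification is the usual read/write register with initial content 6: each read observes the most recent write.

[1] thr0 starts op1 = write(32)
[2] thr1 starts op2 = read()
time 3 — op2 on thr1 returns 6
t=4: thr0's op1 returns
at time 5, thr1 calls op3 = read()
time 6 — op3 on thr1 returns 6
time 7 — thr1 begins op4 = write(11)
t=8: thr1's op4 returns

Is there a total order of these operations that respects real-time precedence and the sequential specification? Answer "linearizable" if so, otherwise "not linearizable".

not linearizable

the violation lands at event 6, op3's response at time 6: events 1..5 linearize, events 1..6 do not
2 orders of the 3 completed atomic register ops respect real time; none is legal
for example op1, op2, op3 fails at step 2: op2 read() → 6 is not legal there
for example op2, op1, op3 fails at step 3: op3 read() → 6 is not legal there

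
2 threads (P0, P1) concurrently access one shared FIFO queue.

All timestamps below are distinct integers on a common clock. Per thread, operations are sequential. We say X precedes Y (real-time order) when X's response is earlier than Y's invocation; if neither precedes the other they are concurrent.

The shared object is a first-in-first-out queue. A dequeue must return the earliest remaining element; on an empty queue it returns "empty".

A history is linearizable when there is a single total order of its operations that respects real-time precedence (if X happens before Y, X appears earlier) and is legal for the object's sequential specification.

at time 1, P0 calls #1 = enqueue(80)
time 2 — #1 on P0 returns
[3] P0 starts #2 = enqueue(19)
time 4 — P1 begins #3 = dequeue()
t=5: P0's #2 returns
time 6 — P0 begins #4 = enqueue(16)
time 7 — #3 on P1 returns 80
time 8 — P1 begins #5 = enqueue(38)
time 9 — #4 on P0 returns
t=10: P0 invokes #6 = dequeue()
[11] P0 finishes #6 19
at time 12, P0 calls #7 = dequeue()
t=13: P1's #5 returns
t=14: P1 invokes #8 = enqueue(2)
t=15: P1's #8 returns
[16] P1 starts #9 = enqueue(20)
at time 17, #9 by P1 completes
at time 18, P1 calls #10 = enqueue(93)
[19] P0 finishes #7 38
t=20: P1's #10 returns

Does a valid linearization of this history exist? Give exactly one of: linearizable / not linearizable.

a witness: #1, #2, #3, #5, #4, #6, #7, #8, #9, #10
after step 1 (#1 enqueue(80)): queue <80>
after step 2 (#2 enqueue(19)): queue <80,19>
after step 3 (#3 dequeue() → 80): queue <19>
after step 4 (#5 enqueue(38)): queue <19,38>
after step 5 (#4 enqueue(16)): queue <19,38,16>
after step 6 (#6 dequeue() → 19): queue <38,16>
after step 7 (#7 dequeue() → 38): queue <16>
after step 8 (#8 enqueue(2)): queue <16,2>
after step 9 (#9 enqueue(20)): queue <16,2,20>
after step 10 (#10 enqueue(93)): queue <16,2,20,93>

linearizable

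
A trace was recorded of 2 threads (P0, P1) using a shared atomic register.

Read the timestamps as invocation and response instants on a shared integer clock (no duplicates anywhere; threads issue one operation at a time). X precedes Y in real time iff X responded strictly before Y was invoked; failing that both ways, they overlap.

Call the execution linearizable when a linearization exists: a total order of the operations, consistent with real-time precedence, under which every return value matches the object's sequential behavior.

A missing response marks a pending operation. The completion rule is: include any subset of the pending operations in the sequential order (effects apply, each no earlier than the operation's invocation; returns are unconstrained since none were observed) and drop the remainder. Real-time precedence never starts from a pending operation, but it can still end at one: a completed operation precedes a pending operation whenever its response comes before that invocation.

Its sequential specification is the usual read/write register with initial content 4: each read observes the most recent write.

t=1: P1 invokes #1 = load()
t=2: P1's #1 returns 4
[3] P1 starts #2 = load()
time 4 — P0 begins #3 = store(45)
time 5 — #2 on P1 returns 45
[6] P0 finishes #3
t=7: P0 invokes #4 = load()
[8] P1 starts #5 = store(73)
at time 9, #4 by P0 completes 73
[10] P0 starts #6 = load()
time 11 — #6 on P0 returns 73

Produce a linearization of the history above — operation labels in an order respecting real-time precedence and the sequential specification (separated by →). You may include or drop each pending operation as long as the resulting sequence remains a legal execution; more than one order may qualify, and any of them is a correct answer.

after step 1 (#1 load() → 4): value 4
after step 2 (#3 store(45)): value 45
after step 3 (#2 load() → 45): value 45
after step 4 (#5 store(73) (pending, included)): value 73
after step 5 (#4 load() → 73): value 73
after step 6 (#6 load() → 73): value 73

#1 → #3 → #2 → #5 → #4 → #6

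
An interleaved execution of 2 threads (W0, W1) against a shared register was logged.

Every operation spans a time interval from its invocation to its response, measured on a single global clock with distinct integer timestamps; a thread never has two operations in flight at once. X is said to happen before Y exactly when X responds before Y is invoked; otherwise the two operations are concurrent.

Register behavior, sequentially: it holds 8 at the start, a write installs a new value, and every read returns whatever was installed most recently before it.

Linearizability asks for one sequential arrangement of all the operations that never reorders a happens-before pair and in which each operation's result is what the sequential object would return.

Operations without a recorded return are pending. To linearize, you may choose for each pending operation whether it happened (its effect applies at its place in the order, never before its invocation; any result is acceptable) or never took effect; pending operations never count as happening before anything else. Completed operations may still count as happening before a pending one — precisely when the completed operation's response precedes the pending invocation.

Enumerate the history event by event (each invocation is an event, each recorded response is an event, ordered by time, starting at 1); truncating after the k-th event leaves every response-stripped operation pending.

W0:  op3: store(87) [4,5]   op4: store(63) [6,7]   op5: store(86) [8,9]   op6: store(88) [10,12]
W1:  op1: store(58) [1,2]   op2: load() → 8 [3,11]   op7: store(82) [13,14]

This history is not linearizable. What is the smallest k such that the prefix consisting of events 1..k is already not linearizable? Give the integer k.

events 1..10 are linearizable; a witness order is op1, op2, op3, op4, op5:
1. op1 store(58), leaving value 58
2. op2 load() (pending, included), leaving value 58
3. op3 store(87), leaving value 87
4. op4 store(63), leaving value 63
5. op5 store(86), leaving value 86
with event 11 included (op2 responding at time 11), all real-time-consistent orders fail
no escape via the 1 pending operation (op6): every completion choice fails
sample order op1, op2, op3, op4, op5 (pending dropped) stalls at step 2 — op2 load() → 8 has no legal effect
sample order op1, op3, op2, op4, op5 (pending dropped) stalls at step 3 — op2 load() → 8 has no legal effect

11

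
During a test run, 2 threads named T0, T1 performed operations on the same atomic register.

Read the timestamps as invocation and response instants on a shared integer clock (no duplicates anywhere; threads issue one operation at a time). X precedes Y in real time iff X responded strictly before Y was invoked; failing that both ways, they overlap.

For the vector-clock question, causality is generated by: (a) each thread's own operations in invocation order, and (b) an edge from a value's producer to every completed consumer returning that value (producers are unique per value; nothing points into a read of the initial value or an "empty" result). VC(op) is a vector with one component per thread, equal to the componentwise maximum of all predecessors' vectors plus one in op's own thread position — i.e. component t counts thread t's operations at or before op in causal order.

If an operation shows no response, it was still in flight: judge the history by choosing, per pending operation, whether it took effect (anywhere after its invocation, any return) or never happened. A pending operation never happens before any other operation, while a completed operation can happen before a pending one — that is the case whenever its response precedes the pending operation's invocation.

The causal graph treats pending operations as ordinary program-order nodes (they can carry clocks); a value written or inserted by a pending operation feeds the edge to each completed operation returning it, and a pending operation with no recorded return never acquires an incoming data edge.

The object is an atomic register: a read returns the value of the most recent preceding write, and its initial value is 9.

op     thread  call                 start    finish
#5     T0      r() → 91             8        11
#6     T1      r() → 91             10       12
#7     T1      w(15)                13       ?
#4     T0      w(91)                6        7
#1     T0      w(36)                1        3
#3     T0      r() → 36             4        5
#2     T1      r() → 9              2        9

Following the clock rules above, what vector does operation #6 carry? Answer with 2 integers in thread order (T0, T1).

(3, 2)

root op #2, invoked 2: fresh clock plus T1's own tick → (0, 1)
root op #1, invoked 1: fresh clock plus T0's own tick → (1, 0)
#3, invoked 4, takes VC(#1)=(1, 0) under max, adds 1 for T0 → (2, 0)
#4, invoked 6, takes VC(#3)=(2, 0) under max, adds 1 for T0 → (3, 0)
#5, invoked 8, takes VC(#4)=(3, 0) under max, adds 1 for T0 → (4, 0)
#6, invoked 10, takes VC(#2)=(0, 1), VC(#4)=(3, 0) under max, adds 1 for T1 → (3, 2)
#7, invoked 13, takes VC(#6)=(3, 2) under max, adds 1 for T1 → (3, 3)
target: VC(#6) = (3, 2)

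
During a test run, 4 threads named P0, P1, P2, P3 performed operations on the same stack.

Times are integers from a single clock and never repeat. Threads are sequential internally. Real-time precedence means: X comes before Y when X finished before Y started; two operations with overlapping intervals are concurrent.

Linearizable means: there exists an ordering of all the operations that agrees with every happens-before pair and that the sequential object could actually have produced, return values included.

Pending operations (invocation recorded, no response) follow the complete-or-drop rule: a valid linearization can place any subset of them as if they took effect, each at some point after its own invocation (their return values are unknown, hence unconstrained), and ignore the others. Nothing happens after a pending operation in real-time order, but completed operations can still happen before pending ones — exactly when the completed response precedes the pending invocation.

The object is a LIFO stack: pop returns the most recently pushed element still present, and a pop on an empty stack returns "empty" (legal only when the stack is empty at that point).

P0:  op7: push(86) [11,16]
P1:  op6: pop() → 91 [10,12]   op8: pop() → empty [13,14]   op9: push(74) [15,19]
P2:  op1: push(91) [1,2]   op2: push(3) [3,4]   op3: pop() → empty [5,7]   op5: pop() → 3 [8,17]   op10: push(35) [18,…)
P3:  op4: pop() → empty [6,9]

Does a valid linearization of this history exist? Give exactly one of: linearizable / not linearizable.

cut after 6 events: linearizable; cut after 7 events (op3 responds, time 7): not linearizable
the completed operations (3 total) allow one real-time order; the stack replay rejects it
include/drop combinations of the 1 pending operation (op4) were all tried; none helps
one such order, op1, op2, op3 (pending dropped), breaks at step 3 where op3 pop() → empty is illegal

not linearizable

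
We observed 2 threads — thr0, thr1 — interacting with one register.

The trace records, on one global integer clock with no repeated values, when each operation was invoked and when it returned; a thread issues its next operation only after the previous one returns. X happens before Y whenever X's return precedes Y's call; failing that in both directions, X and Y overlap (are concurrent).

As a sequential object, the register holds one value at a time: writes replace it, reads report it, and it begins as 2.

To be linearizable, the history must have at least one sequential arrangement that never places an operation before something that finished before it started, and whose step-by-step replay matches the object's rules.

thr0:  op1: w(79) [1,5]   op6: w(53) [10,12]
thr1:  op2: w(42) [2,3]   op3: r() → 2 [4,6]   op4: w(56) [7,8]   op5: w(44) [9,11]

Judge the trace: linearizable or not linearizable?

events 1..5 are fine; event 6 — the response of op3 at time 6 — makes the prefix non-linearizable
real-time-consistent orders of the 3 completed operations: 3 — all fail the register replay
e.g. op1, op2, op3: illegal at step 3, since op3 r() → 2 cannot apply there
e.g. op2, op1, op3: illegal at step 3, since op3 r() → 2 cannot apply there

not linearizable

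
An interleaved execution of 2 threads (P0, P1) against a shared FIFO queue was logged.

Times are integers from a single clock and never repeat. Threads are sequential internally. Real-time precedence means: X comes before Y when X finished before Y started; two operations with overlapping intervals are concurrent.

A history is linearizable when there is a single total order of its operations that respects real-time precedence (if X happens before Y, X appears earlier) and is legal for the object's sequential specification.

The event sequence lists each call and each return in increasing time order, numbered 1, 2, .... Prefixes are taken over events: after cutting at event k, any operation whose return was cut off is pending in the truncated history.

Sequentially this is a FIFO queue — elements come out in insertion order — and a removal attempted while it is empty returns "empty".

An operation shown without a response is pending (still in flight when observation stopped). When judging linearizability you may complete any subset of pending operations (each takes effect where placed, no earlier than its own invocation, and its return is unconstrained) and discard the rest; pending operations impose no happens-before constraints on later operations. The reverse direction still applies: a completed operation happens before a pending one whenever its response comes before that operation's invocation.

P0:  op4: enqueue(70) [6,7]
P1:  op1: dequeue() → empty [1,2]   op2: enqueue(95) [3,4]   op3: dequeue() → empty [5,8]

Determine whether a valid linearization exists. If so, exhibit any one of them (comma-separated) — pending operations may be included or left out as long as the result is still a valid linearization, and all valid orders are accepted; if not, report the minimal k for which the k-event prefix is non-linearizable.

cut after 7 events: linearizable; cut after 8 events (op3 responds, time 8): not linearizable
checked exhaustively: 2 real-time-consistent orders of 4 completed operations, zero legal FIFO queue replays
one such order, op1, op2, op3, op4, breaks at step 3 where op3 dequeue() → empty is illegal
one such order, op1, op2, op4, op3, breaks at step 4 where op3 dequeue() → empty is illegal

not linearizable — minimal violating prefix: 8 events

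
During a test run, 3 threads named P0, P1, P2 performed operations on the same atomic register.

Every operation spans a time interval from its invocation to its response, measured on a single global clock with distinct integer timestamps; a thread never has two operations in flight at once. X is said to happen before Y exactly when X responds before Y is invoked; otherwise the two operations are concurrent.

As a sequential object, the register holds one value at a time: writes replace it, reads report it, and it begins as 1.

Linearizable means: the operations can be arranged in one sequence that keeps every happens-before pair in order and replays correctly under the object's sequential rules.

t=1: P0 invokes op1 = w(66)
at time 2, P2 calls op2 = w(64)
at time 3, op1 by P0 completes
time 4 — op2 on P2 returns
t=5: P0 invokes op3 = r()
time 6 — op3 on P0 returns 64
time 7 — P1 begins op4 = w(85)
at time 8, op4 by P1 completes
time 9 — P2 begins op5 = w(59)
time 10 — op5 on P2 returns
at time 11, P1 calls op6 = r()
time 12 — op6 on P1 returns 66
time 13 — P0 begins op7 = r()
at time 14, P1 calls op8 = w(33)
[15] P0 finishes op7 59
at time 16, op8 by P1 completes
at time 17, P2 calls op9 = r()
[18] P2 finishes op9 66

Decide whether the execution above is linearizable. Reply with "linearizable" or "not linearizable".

not linearizable

prefix check: 1..11 passes, 1..12 fails once op6's time-12 response joins
no legal order exists: 2 real-time-consistent candidates over 6 completed atomic register operations, all rejected
one such order, op1, op2, op3, op4, op5, op6, breaks at step 6 where op6 r() → 66 is illegal
one such order, op2, op1, op3, op4, op5, op6, breaks at step 3 where op3 r() → 64 is illegal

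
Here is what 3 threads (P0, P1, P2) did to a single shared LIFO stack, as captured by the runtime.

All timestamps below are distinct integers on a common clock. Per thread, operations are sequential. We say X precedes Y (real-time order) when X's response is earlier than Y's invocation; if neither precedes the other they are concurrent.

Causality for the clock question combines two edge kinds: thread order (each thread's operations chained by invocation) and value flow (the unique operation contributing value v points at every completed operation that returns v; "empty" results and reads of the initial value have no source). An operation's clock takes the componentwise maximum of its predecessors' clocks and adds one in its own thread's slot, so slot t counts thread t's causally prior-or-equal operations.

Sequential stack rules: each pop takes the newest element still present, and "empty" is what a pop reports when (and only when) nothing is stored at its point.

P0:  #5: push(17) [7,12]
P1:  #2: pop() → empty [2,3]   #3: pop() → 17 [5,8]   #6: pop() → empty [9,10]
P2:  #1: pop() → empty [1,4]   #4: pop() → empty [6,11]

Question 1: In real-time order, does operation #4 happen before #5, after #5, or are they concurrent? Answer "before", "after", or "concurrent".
Answer: concurrent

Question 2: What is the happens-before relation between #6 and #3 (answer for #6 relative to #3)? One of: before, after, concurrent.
Answer: after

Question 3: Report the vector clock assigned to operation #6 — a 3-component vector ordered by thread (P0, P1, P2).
Answer: (1, 3, 0)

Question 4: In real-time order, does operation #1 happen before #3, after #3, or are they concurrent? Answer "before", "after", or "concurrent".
Answer: before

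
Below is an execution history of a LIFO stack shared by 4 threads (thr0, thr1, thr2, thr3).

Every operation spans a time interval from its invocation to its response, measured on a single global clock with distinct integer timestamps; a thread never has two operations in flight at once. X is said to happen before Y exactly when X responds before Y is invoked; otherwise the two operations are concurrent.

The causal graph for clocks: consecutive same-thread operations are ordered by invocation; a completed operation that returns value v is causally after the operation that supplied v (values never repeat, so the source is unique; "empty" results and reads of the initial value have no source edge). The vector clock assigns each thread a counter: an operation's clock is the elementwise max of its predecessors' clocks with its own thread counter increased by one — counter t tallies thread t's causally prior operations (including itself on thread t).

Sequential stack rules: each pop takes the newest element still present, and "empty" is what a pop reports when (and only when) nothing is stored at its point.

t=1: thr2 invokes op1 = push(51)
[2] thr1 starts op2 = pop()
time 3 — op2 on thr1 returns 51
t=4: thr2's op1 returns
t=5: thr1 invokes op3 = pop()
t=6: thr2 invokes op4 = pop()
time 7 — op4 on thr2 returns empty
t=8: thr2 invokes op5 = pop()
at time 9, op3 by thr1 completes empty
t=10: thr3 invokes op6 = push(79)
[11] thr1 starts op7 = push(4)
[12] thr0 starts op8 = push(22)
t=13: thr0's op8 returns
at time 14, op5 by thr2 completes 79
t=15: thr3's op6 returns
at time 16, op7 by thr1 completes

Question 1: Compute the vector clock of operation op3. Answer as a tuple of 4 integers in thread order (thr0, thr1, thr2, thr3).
Answer: (0, 2, 1, 0)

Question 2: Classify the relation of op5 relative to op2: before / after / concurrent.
Answer: after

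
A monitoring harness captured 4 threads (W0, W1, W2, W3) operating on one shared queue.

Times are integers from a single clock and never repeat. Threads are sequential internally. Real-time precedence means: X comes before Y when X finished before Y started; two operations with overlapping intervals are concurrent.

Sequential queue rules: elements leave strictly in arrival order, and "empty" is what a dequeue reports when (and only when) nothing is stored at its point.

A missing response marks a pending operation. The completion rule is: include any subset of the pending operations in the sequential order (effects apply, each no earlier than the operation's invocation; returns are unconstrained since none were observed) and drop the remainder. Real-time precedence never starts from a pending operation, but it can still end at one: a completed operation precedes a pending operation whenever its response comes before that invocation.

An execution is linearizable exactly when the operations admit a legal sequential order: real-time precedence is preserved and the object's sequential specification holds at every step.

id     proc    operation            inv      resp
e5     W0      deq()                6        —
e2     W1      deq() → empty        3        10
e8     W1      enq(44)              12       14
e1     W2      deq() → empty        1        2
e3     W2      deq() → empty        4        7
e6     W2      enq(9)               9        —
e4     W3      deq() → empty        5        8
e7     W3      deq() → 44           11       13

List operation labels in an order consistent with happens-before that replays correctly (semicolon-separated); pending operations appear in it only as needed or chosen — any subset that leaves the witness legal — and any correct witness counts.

e1; e2; e3; e4; e5; e8; e6; e7

step 1: e1 deq() → empty — queue <>
step 2: e2 deq() → empty — queue <>
step 3: e3 deq() → empty — queue <>
step 4: e4 deq() → empty — queue <>
step 5: e5 deq() (pending, included) — queue <>
step 6: e8 enq(44) — queue <44>
step 7: e6 enq(9) (pending, included) — queue <44,9>
step 8: e7 deq() → 44 — queue <9>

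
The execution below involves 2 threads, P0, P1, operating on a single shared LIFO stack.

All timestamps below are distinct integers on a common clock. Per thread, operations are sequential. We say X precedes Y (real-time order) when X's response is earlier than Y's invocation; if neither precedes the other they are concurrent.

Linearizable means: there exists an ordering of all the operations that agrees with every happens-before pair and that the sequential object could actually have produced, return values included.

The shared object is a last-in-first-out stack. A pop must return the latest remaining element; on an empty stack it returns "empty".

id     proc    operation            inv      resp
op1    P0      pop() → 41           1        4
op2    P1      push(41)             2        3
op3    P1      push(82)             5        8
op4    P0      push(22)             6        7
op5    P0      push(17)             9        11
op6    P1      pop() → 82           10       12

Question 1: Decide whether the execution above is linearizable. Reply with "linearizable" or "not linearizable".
a witness: op2, op1, op4, op3, op6, op5
1. op2 push(41), leaving stack <41>
2. op1 pop() → 41, leaving stack <>
3. op4 push(22), leaving stack <22>
4. op3 push(82), leaving stack <22,82>
5. op6 pop() → 82, leaving stack <22>
6. op5 push(17), leaving stack <22,17>

linearizable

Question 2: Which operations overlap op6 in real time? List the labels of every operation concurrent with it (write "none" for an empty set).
Answer: op5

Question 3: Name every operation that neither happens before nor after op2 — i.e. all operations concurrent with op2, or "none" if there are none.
Answer: op1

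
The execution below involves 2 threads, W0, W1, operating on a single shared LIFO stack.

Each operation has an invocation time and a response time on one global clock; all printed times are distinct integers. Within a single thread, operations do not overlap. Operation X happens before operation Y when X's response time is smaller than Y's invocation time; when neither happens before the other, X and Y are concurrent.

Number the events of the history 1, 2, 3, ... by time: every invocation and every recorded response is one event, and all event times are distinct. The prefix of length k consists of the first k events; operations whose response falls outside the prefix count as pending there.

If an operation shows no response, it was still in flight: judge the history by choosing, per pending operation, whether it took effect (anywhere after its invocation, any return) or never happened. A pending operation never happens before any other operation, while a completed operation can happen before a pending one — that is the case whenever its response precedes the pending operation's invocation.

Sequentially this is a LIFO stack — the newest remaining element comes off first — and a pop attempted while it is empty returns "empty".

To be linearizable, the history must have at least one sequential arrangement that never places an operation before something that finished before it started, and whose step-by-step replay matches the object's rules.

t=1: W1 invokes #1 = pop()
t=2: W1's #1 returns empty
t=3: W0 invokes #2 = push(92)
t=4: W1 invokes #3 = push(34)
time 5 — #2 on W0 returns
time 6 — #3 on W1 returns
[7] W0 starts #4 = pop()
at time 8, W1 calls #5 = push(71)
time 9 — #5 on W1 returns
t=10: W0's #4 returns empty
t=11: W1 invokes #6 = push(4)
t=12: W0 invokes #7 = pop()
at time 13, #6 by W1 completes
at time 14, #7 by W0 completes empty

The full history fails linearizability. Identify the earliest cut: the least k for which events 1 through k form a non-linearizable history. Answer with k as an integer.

one valid order for events 1..9 is #1, #2, #3, #4, #5:
step 1: #1 pop() → empty — stack <>
step 2: #2 push(92) — stack <92>
step 3: #3 push(34) — stack <92,34>
step 4: #4 pop() (pending, included) — stack <92>
step 5: #5 push(71) — stack <92,71>
event 10 — #4's response, time 10 — after it, nothing linearizes
for example #1, #2, #3, #4, #5 fails at step 4: #4 pop() → empty is not legal there
for example #1, #2, #3, #5, #4 fails at step 5: #4 pop() → empty is not legal there

10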